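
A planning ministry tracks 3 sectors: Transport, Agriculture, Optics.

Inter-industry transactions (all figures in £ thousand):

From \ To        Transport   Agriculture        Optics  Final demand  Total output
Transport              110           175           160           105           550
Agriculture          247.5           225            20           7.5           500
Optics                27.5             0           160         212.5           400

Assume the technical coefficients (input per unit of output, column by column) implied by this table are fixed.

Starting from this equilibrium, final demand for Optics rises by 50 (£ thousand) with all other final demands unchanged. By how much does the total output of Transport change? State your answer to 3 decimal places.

Technical coefficients a_ij = z_ij / X_j:
  a_TT = 110/550 = 0.20, a_AT = 247.5/550 = 0.45, a_OT = 27.5/550 = 0.05
  a_TA = 175/500 = 0.35, a_AA = 225/500 = 0.45, a_OA = 0/500 = 0.00
  a_TO = 160/400 = 0.40, a_AO = 20/400 = 0.05, a_OO = 160/400 = 0.40
I − A =
  [   0.80    -0.35    -0.40]
  [  -0.45     0.55    -0.05]
  [  -0.05     0.00     0.60]
Cofactors of I−A, C_ij = (−1)^(i+j)·(minor ij) (rows/columns in the sector order above):
  C_11 = (0.55)(0.60) − (-0.05)(0.00) = 0.3300
  C_12 = −[(-0.45)(0.60) − (-0.05)(-0.05)] = 0.2725
  C_13 = (-0.45)(0.00) − (0.55)(-0.05) = 0.0275
  C_21 = −[(-0.35)(0.60) − (-0.40)(0.00)] = 0.2100
  C_22 = (0.80)(0.60) − (-0.40)(-0.05) = 0.4600
  C_23 = −[(0.80)(0.00) − (-0.35)(-0.05)] = 0.0175
  C_31 = (-0.35)(-0.05) − (-0.40)(0.55) = 0.2375
  C_32 = −[(0.80)(-0.05) − (-0.40)(-0.45)] = 0.2200
  C_33 = (0.80)(0.55) − (-0.35)(-0.45) = 0.2825
det(I−A) = Σ_j (I−A)_1j·C_1j = (0.80)(0.3300) + (-0.35)(0.2725) + (-0.40)(0.0275) = 0.157625
adj(I−A) = Cᵀ =
  [ 0.3300   0.2100   0.2375]
  [ 0.2725   0.4600   0.2200]
  [ 0.0275   0.0175   0.2825]
(I − A)⁻¹ = adj(I−A) / det(I−A) ≈
  [   2.0936     1.3323     1.5067]
  [   1.7288     2.9183     1.3957]
  [   0.1745     0.1110     1.7922]
Δx = (I − A)⁻¹ Δd with Δd having +50 in the Optics component and 0 elsewhere.
So Δx_T = L_TO · (+50), where L_TO = adj(I−A)_TO / det(I−A) = 0.2375 / 0.157625.
Δx_T = 0.2375 × (+50) / 0.157625 = 11.875 / 0.157625 ≈ 75.337.

Δx_T = 75.337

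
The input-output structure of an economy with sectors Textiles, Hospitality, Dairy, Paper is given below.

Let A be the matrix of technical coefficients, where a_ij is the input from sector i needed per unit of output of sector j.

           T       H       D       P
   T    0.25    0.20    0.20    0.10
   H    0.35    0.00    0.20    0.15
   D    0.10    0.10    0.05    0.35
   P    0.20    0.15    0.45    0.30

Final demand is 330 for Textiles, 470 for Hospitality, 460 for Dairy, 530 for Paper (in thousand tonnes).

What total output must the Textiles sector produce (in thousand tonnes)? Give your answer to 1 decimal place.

x_T = 1909.7

I − A =
  [   0.75    -0.20    -0.20    -0.10]
  [  -0.35     1.00    -0.20    -0.15]
  [  -0.10    -0.10     0.95    -0.35]
  [  -0.20    -0.15    -0.45     0.70]
Compute the cofactors C_ij = (−1)^(i+j)·(3×3 minor ij) of I−A; the adjugate is their transpose:
adj(I−A) = Cᵀ =
  [ 0.454875   0.144750   0.225000   0.208500]
  [ 0.240875   0.329125   0.222375   0.216125]
  [ 0.183625   0.119375   0.427875   0.265750]
  [ 0.299625   0.188625   0.387000   0.600000]
det(I−A) = Σ_j (I−A)_1j·C_1j = (0.75)(0.454875) + (-0.20)(0.240875) + (-0.20)(0.183625) + (-0.10)(0.299625) = 0.22629375
(I − A)⁻¹ = adj(I−A) / det(I−A) ≈
  [   2.0101     0.6397     0.9943     0.9214]
  [   1.0644     1.4544     0.9827     0.9551]
  [   0.8114     0.5275     1.8908     1.1744]
  [   1.3241     0.8335     1.7102     2.6514]
x = (I − A)⁻¹ d = adj(I−A)·d / det(I−A), with det(I−A) = 0.22629375:
  x_T = (0.454875·330 + 0.144750·470 + 0.225000·460 + 0.208500·530) / 0.22629375 = 432.14625 / 0.22629375 ≈ 1909.7
  x_H = (0.240875·330 + 0.329125·470 + 0.222375·460 + 0.216125·530) / 0.22629375 = 451.01625 / 0.22629375 ≈ 1993.1
  x_D = (0.183625·330 + 0.119375·470 + 0.427875·460 + 0.265750·530) / 0.22629375 = 454.3725 / 0.22629375 ≈ 2007.9
  x_P = (0.299625·330 + 0.188625·470 + 0.387000·460 + 0.600000·530) / 0.22629375 = 683.55 / 0.22629375 ≈ 3020.6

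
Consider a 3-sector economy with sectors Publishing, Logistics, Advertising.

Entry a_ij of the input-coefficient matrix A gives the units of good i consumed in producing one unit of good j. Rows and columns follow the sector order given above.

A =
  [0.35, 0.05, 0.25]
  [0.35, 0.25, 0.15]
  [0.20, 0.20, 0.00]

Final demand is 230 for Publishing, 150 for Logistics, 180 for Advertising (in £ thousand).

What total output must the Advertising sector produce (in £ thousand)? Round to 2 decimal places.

x_A = 396.45

I − A =
  [   0.65    -0.05    -0.25]
  [  -0.35     0.75    -0.15]
  [  -0.20    -0.20     1.00]
Cofactors of I−A, C_ij = (−1)^(i+j)·(minor ij) (rows/columns in the sector order above):
  C_11 = (0.75)(1.00) − (-0.15)(-0.20) = 0.7200
  C_12 = −[(-0.35)(1.00) − (-0.15)(-0.20)] = 0.3800
  C_13 = (-0.35)(-0.20) − (0.75)(-0.20) = 0.2200
  C_21 = −[(-0.05)(1.00) − (-0.25)(-0.20)] = 0.1000
  C_22 = (0.65)(1.00) − (-0.25)(-0.20) = 0.6000
  C_23 = −[(0.65)(-0.20) − (-0.05)(-0.20)] = 0.1400
  C_31 = (-0.05)(-0.15) − (-0.25)(0.75) = 0.1950
  C_32 = −[(0.65)(-0.15) − (-0.25)(-0.35)] = 0.1850
  C_33 = (0.65)(0.75) − (-0.05)(-0.35) = 0.4700
det(I−A) = Σ_j (I−A)_1j·C_1j = (0.65)(0.7200) + (-0.05)(0.3800) + (-0.25)(0.2200) = 0.3940
adj(I−A) = Cᵀ =
  [ 0.7200   0.1000   0.1950]
  [ 0.3800   0.6000   0.1850]
  [ 0.2200   0.1400   0.4700]
(I − A)⁻¹ = adj(I−A) / det(I−A) ≈
  [   1.8274     0.2538     0.4949]
  [   0.9645     1.5228     0.4695]
  [   0.5584     0.3553     1.1929]
x = (I − A)⁻¹ d = adj(I−A)·d / det(I−A), with det(I−A) = 0.3940:
  x_P = (0.7200·230 + 0.1000·150 + 0.1950·180) / 0.3940 = 215.70 / 0.3940 ≈ 547.46
  x_L = (0.3800·230 + 0.6000·150 + 0.1850·180) / 0.3940 = 210.70 / 0.3940 ≈ 534.77
  x_A = (0.2200·230 + 0.1400·150 + 0.4700·180) / 0.3940 = 156.20 / 0.3940 ≈ 396.45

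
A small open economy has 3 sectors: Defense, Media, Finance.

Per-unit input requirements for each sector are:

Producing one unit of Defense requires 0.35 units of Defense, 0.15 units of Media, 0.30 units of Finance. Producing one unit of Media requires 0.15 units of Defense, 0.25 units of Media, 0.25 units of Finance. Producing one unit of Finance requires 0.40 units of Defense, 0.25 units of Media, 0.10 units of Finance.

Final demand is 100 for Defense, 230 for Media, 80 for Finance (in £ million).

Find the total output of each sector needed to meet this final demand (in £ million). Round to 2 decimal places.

x_D = 543.91, x_M = 557.10, x_F = 424.94

I − A =
  [   0.65    -0.15    -0.40]
  [  -0.15     0.75    -0.25]
  [  -0.30    -0.25     0.90]
Cofactors of I−A, C_ij = (−1)^(i+j)·(minor ij) (rows/columns in the sector order above):
  C_11 = (0.75)(0.90) − (-0.25)(-0.25) = 0.6125
  C_12 = −[(-0.15)(0.90) − (-0.25)(-0.30)] = 0.2100
  C_13 = (-0.15)(-0.25) − (0.75)(-0.30) = 0.2625
  C_21 = −[(-0.15)(0.90) − (-0.40)(-0.25)] = 0.2350
  C_22 = (0.65)(0.90) − (-0.40)(-0.30) = 0.4650
  C_23 = −[(0.65)(-0.25) − (-0.15)(-0.30)] = 0.2075
  C_31 = (-0.15)(-0.25) − (-0.40)(0.75) = 0.3375
  C_32 = −[(0.65)(-0.25) − (-0.40)(-0.15)] = 0.2225
  C_33 = (0.65)(0.75) − (-0.15)(-0.15) = 0.4650
det(I−A) = Σ_j (I−A)_1j·C_1j = (0.65)(0.6125) + (-0.15)(0.2100) + (-0.40)(0.2625) = 0.261625
adj(I−A) = Cᵀ =
  [ 0.6125   0.2350   0.3375]
  [ 0.2100   0.4650   0.2225]
  [ 0.2625   0.2075   0.4650]
(I − A)⁻¹ = adj(I−A) / det(I−A) ≈
  [   2.3411     0.8982     1.2900]
  [   0.8027     1.7774     0.8505]
  [   1.0033     0.7931     1.7774]
x = (I − A)⁻¹ d = adj(I−A)·d / det(I−A), with det(I−A) = 0.261625:
  x_D = (0.6125·100 + 0.2350·230 + 0.3375·80) / 0.261625 = 142.30 / 0.261625 ≈ 543.91
  x_M = (0.2100·100 + 0.4650·230 + 0.2225·80) / 0.261625 = 145.75 / 0.261625 ≈ 557.10
  x_F = (0.2625·100 + 0.2075·230 + 0.4650·80) / 0.261625 = 111.175 / 0.261625 ≈ 424.94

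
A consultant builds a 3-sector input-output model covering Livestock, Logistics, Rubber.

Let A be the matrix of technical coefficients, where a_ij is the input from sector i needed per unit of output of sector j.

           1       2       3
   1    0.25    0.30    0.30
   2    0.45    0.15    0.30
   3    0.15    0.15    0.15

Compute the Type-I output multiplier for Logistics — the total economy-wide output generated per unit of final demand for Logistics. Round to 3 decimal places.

I − A =
  [   0.75    -0.30    -0.30]
  [  -0.45     0.85    -0.30]
  [  -0.15    -0.15     0.85]
Cofactors of I−A, C_ij = (−1)^(i+j)·(minor ij) (rows/columns in the sector order above):
  C_11 = (0.85)(0.85) − (-0.30)(-0.15) = 0.6775
  C_12 = −[(-0.45)(0.85) − (-0.30)(-0.15)] = 0.4275
  C_13 = (-0.45)(-0.15) − (0.85)(-0.15) = 0.1950
  C_21 = −[(-0.30)(0.85) − (-0.30)(-0.15)] = 0.3000
  C_22 = (0.75)(0.85) − (-0.30)(-0.15) = 0.5925
  C_23 = −[(0.75)(-0.15) − (-0.30)(-0.15)] = 0.1575
  C_31 = (-0.30)(-0.30) − (-0.30)(0.85) = 0.3450
  C_32 = −[(0.75)(-0.30) − (-0.30)(-0.45)] = 0.3600
  C_33 = (0.75)(0.85) − (-0.30)(-0.45) = 0.5025
det(I−A) = Σ_j (I−A)_1j·C_1j = (0.75)(0.6775) + (-0.30)(0.4275) + (-0.30)(0.1950) = 0.321375
adj(I−A) = Cᵀ =
  [ 0.6775   0.3000   0.3450]
  [ 0.4275   0.5925   0.3600]
  [ 0.1950   0.1575   0.5025]
(I − A)⁻¹ = adj(I−A) / det(I−A) ≈
  [   2.1081     0.9335     1.0735]
  [   1.3302     1.8436     1.1202]
  [   0.6068     0.4901     1.5636]
The output multiplier for sector j is the column-j sum of the Leontief inverse (I − A)⁻¹ = adj(I−A) / det(I−A).
Column 2 of adj(I−A): (0.3000, 0.5925, 0.1575); det(I−A) = 0.321375.
m_2 = (0.3000 + 0.5925 + 0.1575) / 0.321375 = 1.05 / 0.321375 ≈ 3.267.

m_2 = 3.267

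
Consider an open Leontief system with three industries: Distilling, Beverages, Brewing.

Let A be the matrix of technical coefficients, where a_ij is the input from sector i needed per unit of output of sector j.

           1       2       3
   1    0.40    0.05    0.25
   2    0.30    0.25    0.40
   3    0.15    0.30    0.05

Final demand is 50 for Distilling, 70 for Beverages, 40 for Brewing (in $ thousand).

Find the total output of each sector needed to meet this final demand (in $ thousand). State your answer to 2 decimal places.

x_1 = 161.67, x_2 = 233.38, x_3 = 141.33

I − A =
  [   0.60    -0.05    -0.25]
  [  -0.30     0.75    -0.40]
  [  -0.15    -0.30     0.95]
Cofactors of I−A, C_ij = (−1)^(i+j)·(minor ij) (rows/columns in the sector order above):
  C_11 = (0.75)(0.95) − (-0.40)(-0.30) = 0.5925
  C_12 = −[(-0.30)(0.95) − (-0.40)(-0.15)] = 0.3450
  C_13 = (-0.30)(-0.30) − (0.75)(-0.15) = 0.2025
  C_21 = −[(-0.05)(0.95) − (-0.25)(-0.30)] = 0.1225
  C_22 = (0.60)(0.95) − (-0.25)(-0.15) = 0.5325
  C_23 = −[(0.60)(-0.30) − (-0.05)(-0.15)] = 0.1875
  C_31 = (-0.05)(-0.40) − (-0.25)(0.75) = 0.2075
  C_32 = −[(0.60)(-0.40) − (-0.25)(-0.30)] = 0.3150
  C_33 = (0.60)(0.75) − (-0.05)(-0.30) = 0.4350
det(I−A) = Σ_j (I−A)_1j·C_1j = (0.60)(0.5925) + (-0.05)(0.3450) + (-0.25)(0.2025) = 0.287625
adj(I−A) = Cᵀ =
  [ 0.5925   0.1225   0.2075]
  [ 0.3450   0.5325   0.3150]
  [ 0.2025   0.1875   0.4350]
(I − A)⁻¹ = adj(I−A) / det(I−A) ≈
  [   2.0600     0.4259     0.7214]
  [   1.1995     1.8514     1.0952]
  [   0.7040     0.6519     1.5124]
x = (I − A)⁻¹ d = adj(I−A)·d / det(I−A), with det(I−A) = 0.287625:
  x_1 = (0.5925·50 + 0.1225·70 + 0.2075·40) / 0.287625 = 46.50 / 0.287625 ≈ 161.67
  x_2 = (0.3450·50 + 0.5325·70 + 0.3150·40) / 0.287625 = 67.125 / 0.287625 ≈ 233.38
  x_3 = (0.2025·50 + 0.1875·70 + 0.4350·40) / 0.287625 = 40.65 / 0.287625 ≈ 141.33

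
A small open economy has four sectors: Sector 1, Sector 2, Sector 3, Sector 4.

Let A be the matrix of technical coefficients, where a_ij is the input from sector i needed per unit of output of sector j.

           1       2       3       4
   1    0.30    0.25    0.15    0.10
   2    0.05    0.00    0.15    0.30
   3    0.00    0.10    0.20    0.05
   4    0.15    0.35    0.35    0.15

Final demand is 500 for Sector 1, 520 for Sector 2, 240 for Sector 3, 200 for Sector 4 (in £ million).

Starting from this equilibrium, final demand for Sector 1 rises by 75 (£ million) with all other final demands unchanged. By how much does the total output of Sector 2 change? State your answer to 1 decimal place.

Δx_2 = 14.9

I − A =
  [   0.70    -0.25    -0.15    -0.10]
  [  -0.05     1.00    -0.15    -0.30]
  [   0.00    -0.10     0.80    -0.05]
  [  -0.15    -0.35    -0.35     0.85]
Compute the cofactors C_ij = (−1)^(i+j)·(3×3 minor ij) of I−A; the adjugate is their transpose:
adj(I−A) = Cᵀ =
  [ 0.552625   0.212500   0.210125   0.152375]
  [ 0.070250   0.450625   0.175375   0.177625]
  [ 0.017125   0.072125   0.482875   0.055875]
  [ 0.133500   0.252750   0.308125   0.538750]
det(I−A) = Σ_j (I−A)_1j·C_1j = (0.70)(0.552625) + (-0.25)(0.070250) + (-0.15)(0.017125) + (-0.10)(0.133500) = 0.35335625
(I − A)⁻¹ = adj(I−A) / det(I−A) ≈
  [   1.5639     0.6014     0.5947     0.4312]
  [   0.1988     1.2753     0.4963     0.5027]
  [   0.0485     0.2041     1.3665     0.1581]
  [   0.3778     0.7153     0.8720     1.5247]
Δx = (I − A)⁻¹ Δd with Δd having +75 in the Sector 1 component and 0 elsewhere.
So Δx_2 = L_21 · (+75), where L_21 = adj(I−A)_21 / det(I−A) = 0.070250 / 0.35335625.
Δx_2 = 0.070250 × (+75) / 0.35335625 = 5.26875 / 0.35335625 ≈ 14.9.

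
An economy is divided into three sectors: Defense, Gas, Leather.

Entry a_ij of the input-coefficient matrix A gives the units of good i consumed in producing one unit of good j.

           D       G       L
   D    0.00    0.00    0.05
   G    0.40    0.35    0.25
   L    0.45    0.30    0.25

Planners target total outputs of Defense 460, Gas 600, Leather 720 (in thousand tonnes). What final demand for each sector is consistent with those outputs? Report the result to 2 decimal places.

d_D = 424.00, d_G = 26.00, d_L = 153.00

I − A =
  [   1.00     0.00    -0.05]
  [  -0.40     0.65    -0.25]
  [  -0.45    -0.30     0.75]
d = (I − A) x:
  d_D = (+1.00)·460 + (+0.00)·600 + (-0.05)·720 = 424.00
  d_G = (-0.40)·460 + (+0.65)·600 + (-0.25)·720 = 26.00
  d_L = (-0.45)·460 + (-0.30)·600 + (+0.75)·720 = 153.00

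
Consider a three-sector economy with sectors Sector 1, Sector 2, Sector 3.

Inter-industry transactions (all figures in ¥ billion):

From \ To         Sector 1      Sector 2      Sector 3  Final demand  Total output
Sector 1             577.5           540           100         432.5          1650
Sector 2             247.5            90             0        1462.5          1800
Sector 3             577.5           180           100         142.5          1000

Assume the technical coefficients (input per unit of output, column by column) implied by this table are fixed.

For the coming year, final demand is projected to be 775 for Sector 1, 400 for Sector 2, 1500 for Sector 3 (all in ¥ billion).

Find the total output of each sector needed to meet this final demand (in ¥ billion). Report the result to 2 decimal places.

Technical coefficients a_ij = z_ij / X_j:
  a_11 = 577.5/1650 = 0.35, a_21 = 247.5/1650 = 0.15, a_31 = 577.5/1650 = 0.35
  a_12 = 540/1800 = 0.30, a_22 = 90/1800 = 0.05, a_32 = 180/1800 = 0.10
  a_13 = 100/1000 = 0.10, a_23 = 0/1000 = 0.00, a_33 = 100/1000 = 0.10
I − A =
  [   0.65    -0.30    -0.10]
  [  -0.15     0.95     0.00]
  [  -0.35    -0.10     0.90]
Cofactors of I−A, C_ij = (−1)^(i+j)·(minor ij) (rows/columns in the sector order above):
  C_11 = (0.95)(0.90) − (0.00)(-0.10) = 0.8550
  C_12 = −[(-0.15)(0.90) − (0.00)(-0.35)] = 0.1350
  C_13 = (-0.15)(-0.10) − (0.95)(-0.35) = 0.3475
  C_21 = −[(-0.30)(0.90) − (-0.10)(-0.10)] = 0.2800
  C_22 = (0.65)(0.90) − (-0.10)(-0.35) = 0.5500
  C_23 = −[(0.65)(-0.10) − (-0.30)(-0.35)] = 0.1700
  C_31 = (-0.30)(0.00) − (-0.10)(0.95) = 0.0950
  C_32 = −[(0.65)(0.00) − (-0.10)(-0.15)] = 0.0150
  C_33 = (0.65)(0.95) − (-0.30)(-0.15) = 0.5725
det(I−A) = Σ_j (I−A)_1j·C_1j = (0.65)(0.8550) + (-0.30)(0.1350) + (-0.10)(0.3475) = 0.4805
adj(I−A) = Cᵀ =
  [ 0.8550   0.2800   0.0950]
  [ 0.1350   0.5500   0.0150]
  [ 0.3475   0.1700   0.5725]
(I − A)⁻¹ = adj(I−A) / det(I−A) ≈
  [   1.7794     0.5827     0.1977]
  [   0.2810     1.1446     0.0312]
  [   0.7232     0.3538     1.1915]
x = (I − A)⁻¹ d = adj(I−A)·d / det(I−A), with det(I−A) = 0.4805:
  x_1 = (0.8550·775 + 0.2800·400 + 0.0950·1500) / 0.4805 = 917.125 / 0.4805 ≈ 1908.69
  x_2 = (0.1350·775 + 0.5500·400 + 0.0150·1500) / 0.4805 = 347.125 / 0.4805 ≈ 722.42
  x_3 = (0.3475·775 + 0.1700·400 + 0.5725·1500) / 0.4805 = 1196.0625 / 0.4805 ≈ 2489.20

x_1 = 1908.69, x_2 = 722.42, x_3 = 2489.20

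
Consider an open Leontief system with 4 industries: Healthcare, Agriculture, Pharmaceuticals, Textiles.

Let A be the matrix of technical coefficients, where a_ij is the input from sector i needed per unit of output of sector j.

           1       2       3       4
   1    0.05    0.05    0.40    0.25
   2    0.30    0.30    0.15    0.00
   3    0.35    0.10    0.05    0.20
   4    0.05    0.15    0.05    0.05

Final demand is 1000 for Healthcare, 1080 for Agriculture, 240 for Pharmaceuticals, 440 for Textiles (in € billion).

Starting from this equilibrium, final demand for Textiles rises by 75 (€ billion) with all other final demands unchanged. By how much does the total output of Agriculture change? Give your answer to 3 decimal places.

I − A =
  [   0.95    -0.05    -0.40    -0.25]
  [  -0.30     0.70    -0.15     0.00]
  [  -0.35    -0.10     0.95    -0.20]
  [  -0.05    -0.15    -0.05     0.95]
Compute the cofactors C_ij = (−1)^(i+j)·(3×3 minor ij) of I−A; the adjugate is their transpose:
adj(I−A) = Cᵀ =
  [ 0.606000   0.131500   0.287500   0.220000]
  [ 0.319125   0.694625   0.251250   0.136875]
  [ 0.277250   0.147750   0.597500   0.198750]
  [ 0.096875   0.124375   0.086250   0.490625]
det(I−A) = Σ_j (I−A)_1j·C_1j = (0.95)(0.606000) + (-0.05)(0.319125) + (-0.40)(0.277250) + (-0.25)(0.096875) = 0.424625
(I − A)⁻¹ = adj(I−A) / det(I−A) ≈
  [   1.4271     0.3097     0.6771     0.5181]
  [   0.7515     1.6359     0.5917     0.3223]
  [   0.6529     0.3480     1.4071     0.4681]
  [   0.2281     0.2929     0.2031     1.1554]
Δx = (I − A)⁻¹ Δd with Δd having +75 in the Textiles component and 0 elsewhere.
So Δx_2 = L_24 · (+75), where L_24 = adj(I−A)_24 / det(I−A) = 0.136875 / 0.424625.
Δx_2 = 0.136875 × (+75) / 0.424625 = 10.265625 / 0.424625 ≈ 24.176.

Δx_2 = 24.176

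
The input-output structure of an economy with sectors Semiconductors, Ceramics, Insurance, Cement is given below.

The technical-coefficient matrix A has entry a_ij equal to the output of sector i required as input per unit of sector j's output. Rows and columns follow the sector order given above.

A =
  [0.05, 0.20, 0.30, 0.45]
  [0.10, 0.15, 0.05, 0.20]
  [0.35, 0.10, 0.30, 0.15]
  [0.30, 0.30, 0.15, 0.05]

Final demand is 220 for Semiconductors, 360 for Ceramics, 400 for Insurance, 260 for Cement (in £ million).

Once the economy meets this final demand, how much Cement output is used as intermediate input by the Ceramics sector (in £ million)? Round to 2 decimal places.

z_42 = 328.95

I − A =
  [   0.95    -0.20    -0.30    -0.45]
  [  -0.10     0.85    -0.05    -0.20]
  [  -0.35    -0.10     0.70    -0.15]
  [  -0.30    -0.30    -0.15     0.95]
Compute the cofactors C_ij = (−1)^(i+j)·(3×3 minor ij) of I−A; the adjugate is their transpose:
adj(I−A) = Cᵀ =
  [ 0.494125   0.271750   0.303875   0.339250]
  [ 0.135625   0.379000   0.120125   0.163000]
  [ 0.319875   0.242250   0.550875   0.289500]
  [ 0.249375   0.243750   0.220875   0.450750]
det(I−A) = Σ_j (I−A)_1j·C_1j = (0.95)(0.494125) + (-0.20)(0.135625) + (-0.30)(0.319875) + (-0.45)(0.249375) = 0.2341125
(I − A)⁻¹ = adj(I−A) / det(I−A) ≈
  [   2.1106     1.1608     1.2980     1.4491]
  [   0.5793     1.6189     0.5131     0.6962]
  [   1.3663     1.0348     2.3530     1.2366]
  [   1.0652     1.0412     0.9435     1.9254]
First solve x = (I − A)⁻¹ d = adj(I−A)·d / det(I−A); in particular x_2 = (0.135625·220 + 0.379000·360 + 0.120125·400 + 0.163000·260) / 0.2341125 = 256.7075 / 0.2341125 ≈ 1096.5134.
Intermediate flow from 4 to 2: z_42 = a_42 · x_2 = 0.30 × 256.7075 / 0.2341125 = 77.01225 / 0.2341125 ≈ 328.95.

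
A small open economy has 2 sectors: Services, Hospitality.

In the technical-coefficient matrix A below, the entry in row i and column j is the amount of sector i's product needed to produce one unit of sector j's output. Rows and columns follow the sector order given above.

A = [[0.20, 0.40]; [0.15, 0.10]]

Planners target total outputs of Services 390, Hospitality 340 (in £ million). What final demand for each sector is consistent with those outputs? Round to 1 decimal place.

I − A =
  [   0.80    -0.40]
  [  -0.15     0.90]
d = (I − A) x:
  d_S = (+0.80)·390 + (-0.40)·340 = 176.0
  d_H = (-0.15)·390 + (+0.90)·340 = 247.5

d_S = 176.0, d_H = 247.5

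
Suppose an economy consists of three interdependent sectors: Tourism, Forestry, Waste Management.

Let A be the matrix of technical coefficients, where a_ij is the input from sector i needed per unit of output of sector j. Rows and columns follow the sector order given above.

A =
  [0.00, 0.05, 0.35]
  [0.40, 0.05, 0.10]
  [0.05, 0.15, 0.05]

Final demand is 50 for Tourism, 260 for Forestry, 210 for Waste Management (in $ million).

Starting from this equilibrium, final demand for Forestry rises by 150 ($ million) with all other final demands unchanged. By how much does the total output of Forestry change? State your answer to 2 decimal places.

Δx_F = 168.40

I − A =
  [   1.00    -0.05    -0.35]
  [  -0.40     0.95    -0.10]
  [  -0.05    -0.15     0.95]
Cofactors of I−A, C_ij = (−1)^(i+j)·(minor ij) (rows/columns in the sector order above):
  C_11 = (0.95)(0.95) − (-0.10)(-0.15) = 0.8875
  C_12 = −[(-0.40)(0.95) − (-0.10)(-0.05)] = 0.3850
  C_13 = (-0.40)(-0.15) − (0.95)(-0.05) = 0.1075
  C_21 = −[(-0.05)(0.95) − (-0.35)(-0.15)] = 0.1000
  C_22 = (1.00)(0.95) − (-0.35)(-0.05) = 0.9325
  C_23 = −[(1.00)(-0.15) − (-0.05)(-0.05)] = 0.1525
  C_31 = (-0.05)(-0.10) − (-0.35)(0.95) = 0.3375
  C_32 = −[(1.00)(-0.10) − (-0.35)(-0.40)] = 0.2400
  C_33 = (1.00)(0.95) − (-0.05)(-0.40) = 0.9300
det(I−A) = Σ_j (I−A)_1j·C_1j = (1.00)(0.8875) + (-0.05)(0.3850) + (-0.35)(0.1075) = 0.830625
adj(I−A) = Cᵀ =
  [ 0.8875   0.1000   0.3375]
  [ 0.3850   0.9325   0.2400]
  [ 0.1075   0.1525   0.9300]
(I − A)⁻¹ = adj(I−A) / det(I−A) ≈
  [   1.0685     0.1204     0.4063]
  [   0.4635     1.1226     0.2889]
  [   0.1294     0.1836     1.1196]
Δx = (I − A)⁻¹ Δd with Δd having +150 in the Forestry component and 0 elsewhere.
So Δx_F = L_FF · (+150), where L_FF = adj(I−A)_FF / det(I−A) = 0.9325 / 0.830625.
Δx_F = 0.9325 × (+150) / 0.830625 = 139.875 / 0.830625 ≈ 168.40.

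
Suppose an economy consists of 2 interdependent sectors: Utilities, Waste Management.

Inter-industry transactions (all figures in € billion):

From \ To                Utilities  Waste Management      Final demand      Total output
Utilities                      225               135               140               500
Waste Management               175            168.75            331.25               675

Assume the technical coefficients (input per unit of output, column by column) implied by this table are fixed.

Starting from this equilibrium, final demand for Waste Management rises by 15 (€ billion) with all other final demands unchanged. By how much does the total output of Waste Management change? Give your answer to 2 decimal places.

Technical coefficients a_ij = z_ij / X_j:
  a_UU = 225/500 = 0.45, a_WU = 175/500 = 0.35
  a_UW = 135/675 = 0.20, a_WW = 168.75/675 = 0.25
I − A =
  [   0.55    -0.20]
  [  -0.35     0.75]
det(I−A) = (0.55)(0.75) − (-0.20)(-0.35) = 0.3425
adj(I−A) = [[0.75, 0.20], [0.35, 0.55]]
(I − A)⁻¹ = adj(I−A) / det(I−A) ≈
  [   2.1898     0.5839]
  [   1.0219     1.6058]
Δx = (I − A)⁻¹ Δd with Δd having +15 in the Waste Management component and 0 elsewhere.
So Δx_W = L_WW · (+15), where L_WW = adj(I−A)_WW / det(I−A) = 0.55 / 0.3425.
Δx_W = 0.55 × (+15) / 0.3425 = 8.25 / 0.3425 ≈ 24.09.

Δx_W = 24.09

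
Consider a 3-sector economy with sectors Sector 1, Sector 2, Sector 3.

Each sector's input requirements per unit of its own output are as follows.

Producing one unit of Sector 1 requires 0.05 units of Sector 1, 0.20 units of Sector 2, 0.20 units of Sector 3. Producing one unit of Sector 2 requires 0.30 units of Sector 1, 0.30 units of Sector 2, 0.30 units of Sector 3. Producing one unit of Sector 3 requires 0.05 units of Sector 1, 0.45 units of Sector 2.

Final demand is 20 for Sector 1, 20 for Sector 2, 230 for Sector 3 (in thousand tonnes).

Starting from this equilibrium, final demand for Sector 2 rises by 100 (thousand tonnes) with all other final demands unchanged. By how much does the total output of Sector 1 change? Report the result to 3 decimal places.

Δx_1 = 71.632

I − A =
  [   0.95    -0.30    -0.05]
  [  -0.20     0.70    -0.45]
  [  -0.20    -0.30     1.00]
Cofactors of I−A, C_ij = (−1)^(i+j)·(minor ij) (rows/columns in the sector order above):
  C_11 = (0.70)(1.00) − (-0.45)(-0.30) = 0.5650
  C_12 = −[(-0.20)(1.00) − (-0.45)(-0.20)] = 0.2900
  C_13 = (-0.20)(-0.30) − (0.70)(-0.20) = 0.2000
  C_21 = −[(-0.30)(1.00) − (-0.05)(-0.30)] = 0.3150
  C_22 = (0.95)(1.00) − (-0.05)(-0.20) = 0.9400
  C_23 = −[(0.95)(-0.30) − (-0.30)(-0.20)] = 0.3450
  C_31 = (-0.30)(-0.45) − (-0.05)(0.70) = 0.1700
  C_32 = −[(0.95)(-0.45) − (-0.05)(-0.20)] = 0.4375
  C_33 = (0.95)(0.70) − (-0.30)(-0.20) = 0.6050
det(I−A) = Σ_j (I−A)_1j·C_1j = (0.95)(0.5650) + (-0.30)(0.2900) + (-0.05)(0.2000) = 0.43975
adj(I−A) = Cᵀ =
  [ 0.5650   0.3150   0.1700]
  [ 0.2900   0.9400   0.4375]
  [ 0.2000   0.3450   0.6050]
(I − A)⁻¹ = adj(I−A) / det(I−A) ≈
  [   1.2848     0.7163     0.3866]
  [   0.6595     2.1376     0.9949]
  [   0.4548     0.7845     1.3758]
Δx = (I − A)⁻¹ Δd with Δd having +100 in the Sector 2 component and 0 elsewhere.
So Δx_1 = L_12 · (+100), where L_12 = adj(I−A)_12 / det(I−A) = 0.3150 / 0.43975.
Δx_1 = 0.3150 × (+100) / 0.43975 = 31.50 / 0.43975 ≈ 71.632.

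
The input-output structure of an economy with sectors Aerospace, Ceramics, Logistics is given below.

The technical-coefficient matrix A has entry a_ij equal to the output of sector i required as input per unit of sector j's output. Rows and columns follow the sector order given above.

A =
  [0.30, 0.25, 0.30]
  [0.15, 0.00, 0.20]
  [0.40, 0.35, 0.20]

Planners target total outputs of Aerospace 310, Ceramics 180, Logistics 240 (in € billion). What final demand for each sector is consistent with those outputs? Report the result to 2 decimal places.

I − A =
  [   0.70    -0.25    -0.30]
  [  -0.15     1.00    -0.20]
  [  -0.40    -0.35     0.80]
d = (I − A) x:
  d_A = (+0.70)·310 + (-0.25)·180 + (-0.30)·240 = 100.00
  d_C = (-0.15)·310 + (+1.00)·180 + (-0.20)·240 = 85.50
  d_L = (-0.40)·310 + (-0.35)·180 + (+0.80)·240 = 5.00

d_A = 100.00, d_C = 85.50, d_L = 5.00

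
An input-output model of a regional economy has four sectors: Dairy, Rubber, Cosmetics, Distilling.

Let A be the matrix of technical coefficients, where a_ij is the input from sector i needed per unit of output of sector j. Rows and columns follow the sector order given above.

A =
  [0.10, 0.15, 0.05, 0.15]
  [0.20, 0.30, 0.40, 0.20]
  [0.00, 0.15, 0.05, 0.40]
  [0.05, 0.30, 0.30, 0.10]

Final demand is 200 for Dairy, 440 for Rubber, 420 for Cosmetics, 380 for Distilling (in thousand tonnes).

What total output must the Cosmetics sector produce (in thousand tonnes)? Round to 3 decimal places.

I − A =
  [   0.90    -0.15    -0.05    -0.15]
  [  -0.20     0.70    -0.40    -0.20]
  [   0.00    -0.15     0.95    -0.40]
  [  -0.05    -0.30    -0.30     0.90]
Compute the cofactors C_ij = (−1)^(i+j)·(3×3 minor ij) of I−A; the adjugate is their transpose:
adj(I−A) = Cᵀ =
  [ 0.346500   0.172500   0.141000   0.158750]
  [ 0.164500   0.653375   0.393500   0.347500]
  [ 0.066500   0.231375   0.470250   0.271500]
  [ 0.096250   0.304500   0.295750   0.514500]
det(I−A) = Σ_j (I−A)_1j·C_1j = (0.90)(0.346500) + (-0.15)(0.164500) + (-0.05)(0.066500) + (-0.15)(0.096250) = 0.2694125
(I − A)⁻¹ = adj(I−A) / det(I−A) ≈
  [   1.2861     0.6403     0.5234     0.5892]
  [   0.6106     2.4252     1.4606     1.2898]
  [   0.2468     0.8588     1.7455     1.0077]
  [   0.3573     1.1302     1.0978     1.9097]
x = (I − A)⁻¹ d = adj(I−A)·d / det(I−A), with det(I−A) = 0.2694125:
  x_1 = (0.346500·200 + 0.172500·440 + 0.141000·420 + 0.158750·380) / 0.2694125 = 264.745 / 0.2694125 ≈ 982.675
  x_2 = (0.164500·200 + 0.653375·440 + 0.393500·420 + 0.347500·380) / 0.2694125 = 617.705 / 0.2694125 ≈ 2292.785
  x_3 = (0.066500·200 + 0.231375·440 + 0.470250·420 + 0.271500·380) / 0.2694125 = 415.78 / 0.2694125 ≈ 1543.284
  x_4 = (0.096250·200 + 0.304500·440 + 0.295750·420 + 0.514500·380) / 0.2694125 = 472.955 / 0.2694125 ≈ 1755.505

x_3 = 1543.284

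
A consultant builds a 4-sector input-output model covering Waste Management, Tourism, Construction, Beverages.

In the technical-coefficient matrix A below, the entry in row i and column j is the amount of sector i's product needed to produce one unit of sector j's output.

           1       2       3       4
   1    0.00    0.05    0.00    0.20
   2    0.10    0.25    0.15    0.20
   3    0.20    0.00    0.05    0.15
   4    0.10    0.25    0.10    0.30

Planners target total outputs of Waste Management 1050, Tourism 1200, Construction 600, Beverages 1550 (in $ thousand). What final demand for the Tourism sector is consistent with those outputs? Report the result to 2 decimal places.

d_2 = 395.00

I − A =
  [   1.00    -0.05     0.00    -0.20]
  [  -0.10     0.75    -0.15    -0.20]
  [  -0.20     0.00     0.95    -0.15]
  [  -0.10    -0.25    -0.10     0.70]
d = (I − A) x:
  d_1 = (+1.00)·1050 + (-0.05)·1200 + (+0.00)·600 + (-0.20)·1550 = 680.00
  d_2 = (-0.10)·1050 + (+0.75)·1200 + (-0.15)·600 + (-0.20)·1550 = 395.00
  d_3 = (-0.20)·1050 + (+0.00)·1200 + (+0.95)·600 + (-0.15)·1550 = 127.50
  d_4 = (-0.10)·1050 + (-0.25)·1200 + (-0.10)·600 + (+0.70)·1550 = 620.00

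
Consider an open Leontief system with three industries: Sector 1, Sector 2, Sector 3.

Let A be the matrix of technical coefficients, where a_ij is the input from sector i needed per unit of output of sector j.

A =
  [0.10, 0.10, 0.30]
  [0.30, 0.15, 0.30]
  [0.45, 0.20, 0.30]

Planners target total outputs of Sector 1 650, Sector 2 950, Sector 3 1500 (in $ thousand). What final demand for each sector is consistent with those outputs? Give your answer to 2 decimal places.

d_1 = 40.00, d_2 = 162.50, d_3 = 567.50

I − A =
  [   0.90    -0.10    -0.30]
  [  -0.30     0.85    -0.30]
  [  -0.45    -0.20     0.70]
d = (I − A) x:
  d_1 = (+0.90)·650 + (-0.10)·950 + (-0.30)·1500 = 40.00
  d_2 = (-0.30)·650 + (+0.85)·950 + (-0.30)·1500 = 162.50
  d_3 = (-0.45)·650 + (-0.20)·950 + (+0.70)·1500 = 567.50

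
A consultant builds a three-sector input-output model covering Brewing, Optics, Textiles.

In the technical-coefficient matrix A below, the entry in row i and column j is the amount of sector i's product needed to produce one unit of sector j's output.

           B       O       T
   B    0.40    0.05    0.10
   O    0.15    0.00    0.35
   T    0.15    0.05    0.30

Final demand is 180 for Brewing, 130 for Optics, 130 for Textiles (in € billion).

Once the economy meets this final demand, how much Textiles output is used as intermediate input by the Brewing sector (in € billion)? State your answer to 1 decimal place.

I − A =
  [   0.60    -0.05    -0.10]
  [  -0.15     1.00    -0.35]
  [  -0.15    -0.05     0.70]
Cofactors of I−A, C_ij = (−1)^(i+j)·(minor ij) (rows/columns in the sector order above):
  C_11 = (1.00)(0.70) − (-0.35)(-0.05) = 0.6825
  C_12 = −[(-0.15)(0.70) − (-0.35)(-0.15)] = 0.1575
  C_13 = (-0.15)(-0.05) − (1.00)(-0.15) = 0.1575
  C_21 = −[(-0.05)(0.70) − (-0.10)(-0.05)] = 0.0400
  C_22 = (0.60)(0.70) − (-0.10)(-0.15) = 0.4050
  C_23 = −[(0.60)(-0.05) − (-0.05)(-0.15)] = 0.0375
  C_31 = (-0.05)(-0.35) − (-0.10)(1.00) = 0.1175
  C_32 = −[(0.60)(-0.35) − (-0.10)(-0.15)] = 0.2250
  C_33 = (0.60)(1.00) − (-0.05)(-0.15) = 0.5925
det(I−A) = Σ_j (I−A)_1j·C_1j = (0.60)(0.6825) + (-0.05)(0.1575) + (-0.10)(0.1575) = 0.385875
adj(I−A) = Cᵀ =
  [ 0.6825   0.0400   0.1175]
  [ 0.1575   0.4050   0.2250]
  [ 0.1575   0.0375   0.5925]
(I − A)⁻¹ = adj(I−A) / det(I−A) ≈
  [   1.7687     0.1037     0.3045]
  [   0.4082     1.0496     0.5831]
  [   0.4082     0.0972     1.5355]
First solve x = (I − A)⁻¹ d = adj(I−A)·d / det(I−A); in particular x_B = (0.6825·180 + 0.0400·130 + 0.1175·130) / 0.385875 = 143.325 / 0.385875 ≈ 371.429.
Intermediate flow from T to B: z_TB = a_TB · x_B = 0.15 × 143.325 / 0.385875 = 21.49875 / 0.385875 ≈ 55.7.

z_TB = 55.7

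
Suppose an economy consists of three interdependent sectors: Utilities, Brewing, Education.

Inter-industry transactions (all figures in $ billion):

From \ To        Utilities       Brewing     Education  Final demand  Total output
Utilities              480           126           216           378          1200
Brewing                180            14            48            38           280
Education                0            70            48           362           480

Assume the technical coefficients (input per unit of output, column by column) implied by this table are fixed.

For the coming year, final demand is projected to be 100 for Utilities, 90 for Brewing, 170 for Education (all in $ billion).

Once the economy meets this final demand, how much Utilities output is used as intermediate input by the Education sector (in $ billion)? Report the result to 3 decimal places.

Technical coefficients a_ij = z_ij / X_j:
  a_UU = 480/1200 = 0.40, a_BU = 180/1200 = 0.15, a_EU = 0/1200 = 0.00
  a_UB = 126/280 = 0.45, a_BB = 14/280 = 0.05, a_EB = 70/280 = 0.25
  a_UE = 216/480 = 0.45, a_BE = 48/480 = 0.10, a_EE = 48/480 = 0.10
I − A =
  [   0.60    -0.45    -0.45]
  [  -0.15     0.95    -0.10]
  [   0.00    -0.25     0.90]
Cofactors of I−A, C_ij = (−1)^(i+j)·(minor ij) (rows/columns in the sector order above):
  C_11 = (0.95)(0.90) − (-0.10)(-0.25) = 0.8300
  C_12 = −[(-0.15)(0.90) − (-0.10)(0.00)] = 0.1350
  C_13 = (-0.15)(-0.25) − (0.95)(0.00) = 0.0375
  C_21 = −[(-0.45)(0.90) − (-0.45)(-0.25)] = 0.5175
  C_22 = (0.60)(0.90) − (-0.45)(0.00) = 0.5400
  C_23 = −[(0.60)(-0.25) − (-0.45)(0.00)] = 0.1500
  C_31 = (-0.45)(-0.10) − (-0.45)(0.95) = 0.4725
  C_32 = −[(0.60)(-0.10) − (-0.45)(-0.15)] = 0.1275
  C_33 = (0.60)(0.95) − (-0.45)(-0.15) = 0.5025
det(I−A) = Σ_j (I−A)_1j·C_1j = (0.60)(0.8300) + (-0.45)(0.1350) + (-0.45)(0.0375) = 0.420375
adj(I−A) = Cᵀ =
  [ 0.8300   0.5175   0.4725]
  [ 0.1350   0.5400   0.1275]
  [ 0.0375   0.1500   0.5025]
(I − A)⁻¹ = adj(I−A) / det(I−A) ≈
  [   1.9744     1.2310     1.1240]
  [   0.3211     1.2846     0.3033]
  [   0.0892     0.3568     1.1954]
First solve x = (I − A)⁻¹ d = adj(I−A)·d / det(I−A); in particular x_E = (0.0375·100 + 0.1500·90 + 0.5025·170) / 0.420375 = 102.675 / 0.420375 ≈ 244.24621.
Intermediate flow from U to E: z_UE = a_UE · x_E = 0.45 × 102.675 / 0.420375 = 46.20375 / 0.420375 ≈ 109.911.

z_UE = 109.911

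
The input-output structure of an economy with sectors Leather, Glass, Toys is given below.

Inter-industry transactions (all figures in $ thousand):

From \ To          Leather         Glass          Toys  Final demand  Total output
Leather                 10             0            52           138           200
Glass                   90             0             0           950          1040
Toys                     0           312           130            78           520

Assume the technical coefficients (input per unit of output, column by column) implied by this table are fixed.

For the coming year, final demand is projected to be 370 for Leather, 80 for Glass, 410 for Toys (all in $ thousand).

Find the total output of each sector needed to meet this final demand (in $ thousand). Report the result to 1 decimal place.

Technical coefficients a_ij = z_ij / X_j:
  a_11 = 10/200 = 0.05, a_21 = 90/200 = 0.45, a_31 = 0/200 = 0.00
  a_12 = 0/1040 = 0.00, a_22 = 0/1040 = 0.00, a_32 = 312/1040 = 0.30
  a_13 = 52/520 = 0.10, a_23 = 0/520 = 0.00, a_33 = 130/520 = 0.25
I − A =
  [   0.95     0.00    -0.10]
  [  -0.45     1.00     0.00]
  [   0.00    -0.30     0.75]
Cofactors of I−A, C_ij = (−1)^(i+j)·(minor ij) (rows/columns in the sector order above):
  C_11 = (1.00)(0.75) − (0.00)(-0.30) = 0.7500
  C_12 = −[(-0.45)(0.75) − (0.00)(0.00)] = 0.3375
  C_13 = (-0.45)(-0.30) − (1.00)(0.00) = 0.1350
  C_21 = −[(0.00)(0.75) − (-0.10)(-0.30)] = 0.0300
  C_22 = (0.95)(0.75) − (-0.10)(0.00) = 0.7125
  C_23 = −[(0.95)(-0.30) − (0.00)(0.00)] = 0.2850
  C_31 = (0.00)(0.00) − (-0.10)(1.00) = 0.1000
  C_32 = −[(0.95)(0.00) − (-0.10)(-0.45)] = 0.0450
  C_33 = (0.95)(1.00) − (0.00)(-0.45) = 0.9500
det(I−A) = Σ_j (I−A)_1j·C_1j = (0.95)(0.7500) + (0.00)(0.3375) + (-0.10)(0.1350) = 0.6990
adj(I−A) = Cᵀ =
  [ 0.7500   0.0300   0.1000]
  [ 0.3375   0.7125   0.0450]
  [ 0.1350   0.2850   0.9500]
(I − A)⁻¹ = adj(I−A) / det(I−A) ≈
  [   1.0730     0.0429     0.1431]
  [   0.4828     1.0193     0.0644]
  [   0.1931     0.4077     1.3591]
x = (I − A)⁻¹ d = adj(I−A)·d / det(I−A), with det(I−A) = 0.6990:
  x_1 = (0.7500·370 + 0.0300·80 + 0.1000·410) / 0.6990 = 320.90 / 0.6990 ≈ 459.1
  x_2 = (0.3375·370 + 0.7125·80 + 0.0450·410) / 0.6990 = 200.325 / 0.6990 ≈ 286.6
  x_3 = (0.1350·370 + 0.2850·80 + 0.9500·410) / 0.6990 = 462.25 / 0.6990 ≈ 661.3

x_1 = 459.1, x_2 = 286.6, x_3 = 661.3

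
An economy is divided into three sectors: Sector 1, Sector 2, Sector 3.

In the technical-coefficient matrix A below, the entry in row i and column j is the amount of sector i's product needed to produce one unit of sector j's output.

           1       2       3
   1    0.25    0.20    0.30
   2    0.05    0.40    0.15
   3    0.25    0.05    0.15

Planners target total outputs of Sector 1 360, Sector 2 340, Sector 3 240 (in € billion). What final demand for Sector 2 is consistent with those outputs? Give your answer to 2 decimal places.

d_2 = 150.00

I − A =
  [   0.75    -0.20    -0.30]
  [  -0.05     0.60    -0.15]
  [  -0.25    -0.05     0.85]
d = (I − A) x:
  d_1 = (+0.75)·360 + (-0.20)·340 + (-0.30)·240 = 130.00
  d_2 = (-0.05)·360 + (+0.60)·340 + (-0.15)·240 = 150.00
  d_3 = (-0.25)·360 + (-0.05)·340 + (+0.85)·240 = 97.00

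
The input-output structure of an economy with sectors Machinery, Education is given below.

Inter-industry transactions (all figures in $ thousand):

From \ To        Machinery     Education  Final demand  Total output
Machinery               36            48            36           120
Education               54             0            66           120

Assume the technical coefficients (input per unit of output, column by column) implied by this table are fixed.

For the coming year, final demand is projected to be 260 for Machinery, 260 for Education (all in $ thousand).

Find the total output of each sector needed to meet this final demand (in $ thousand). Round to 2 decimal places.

Technical coefficients a_ij = z_ij / X_j:
  a_11 = 36/120 = 0.30, a_21 = 54/120 = 0.45
  a_12 = 48/120 = 0.40, a_22 = 0/120 = 0.00
I − A =
  [   0.70    -0.40]
  [  -0.45     1.00]
det(I−A) = (0.70)(1.00) − (-0.40)(-0.45) = 0.5200
adj(I−A) = [[1.00, 0.40], [0.45, 0.70]]
(I − A)⁻¹ = adj(I−A) / det(I−A) ≈
  [   1.9231     0.7692]
  [   0.8654     1.3462]
x = (I − A)⁻¹ d = adj(I−A)·d / det(I−A), with det(I−A) = 0.5200:
  x_1 = (1.00·260 + 0.40·260) / 0.5200 = 364.00 / 0.5200 = 700.00
  x_2 = (0.45·260 + 0.70·260) / 0.5200 = 299.00 / 0.5200 = 575.00

x_1 = 700.00, x_2 = 575.00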